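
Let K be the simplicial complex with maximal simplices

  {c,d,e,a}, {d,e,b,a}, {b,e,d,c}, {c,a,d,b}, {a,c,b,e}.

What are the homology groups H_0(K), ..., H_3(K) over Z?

H_0 = Z,  H_1 = 0,  H_2 = 0,  H_3 = Z.

We work with the vertex ordering a < b < c < d < e. The simplices of K, each written with vertices in increasing order, are:

  0-simplices (5): a, b, c, d, e
  1-simplices (10): ab, ac, ad, ae, bc, bd, be, cd, ce, de
  2-simplices (10): abc, abd, abe, acd, ace, ade, bcd, bce, bde, cde
  3-simplices (5): abcd, abce, abde, acde, bcde

Hence C_0 ≅ Z^5, C_1 ≅ Z^10, C_2 ≅ Z^10, C_3 ≅ Z^5.

The boundary map ∂_1: C_1 → C_0 sends each edge [p,q] (with p < q) to q − p.
This gives a 5×10 integer matrix of rank 4; reducing to Smith normal form yields diagonal entries (1,1,1,1).

The boundary map ∂_2: C_2 → C_1 maps a triangle to the signed sum of its edges. For instance
  ∂bce = ce − be + bc,
  ∂cde = de − ce + cd.
The 10×10 boundary matrix has rank 6 and Smith normal form diag(1,1,1,1,1,1).

∂_3: C_3 → C_2 sends each 3-simplex σ to the alternating sum Σ_i (−1)^i (σ with its i-th vertex removed). For instance
  ∂abce = bce − ace + abe − abc,
  ∂abcd = bcd − acd + abd − abc.
As a 10×5 matrix over Z this has rank 4, with invariant factors (1,1,1,1).

Computing H_k = (kernel of ∂_k) / (image of ∂_{k+1}):

  H_0: rank C_0 − rank ∂_1 = 5 − 4 = 1, and the invariant factors of ∂_1 are all 1, so H_0 ≅ Z.
  H_1: rank ker ∂_1 − rank ∂_2 = (10 − 4) − 6 = 0, and the invariant factors of ∂_2 are all 1, so H_1 ≅ 0.
  H_2: rank ker ∂_2 − rank ∂_3 = (10 − 6) − 4 = 0, and the invariant factors of ∂_3 are all 1, so H_2 ≅ 0.
  H_3: rank ker ∂_3 − rank ∂_4 = (5 − 4) − 0 = 1, and there is no ∂_4, so H_3 ≅ Z.

As a check, the Euler characteristic is 5 − 10 + 10 − 5 = 0, which agrees with 1 − 0 + 0 − 1 = 0.
(K is a triangulation of the 3-sphere S^3.)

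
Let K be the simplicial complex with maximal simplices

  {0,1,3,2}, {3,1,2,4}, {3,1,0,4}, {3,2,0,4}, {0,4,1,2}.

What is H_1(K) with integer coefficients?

H_1 ≅ 0.

We work with the vertex ordering 0 < 1 < 2 < 3 < 4. The simplices of K, each written with vertices in increasing order, are:

  0-simplices (5): [0], [1], [2], [3], [4]
  1-simplices (10): [0,1], [0,2], [0,3], [0,4], [1,2], [1,3], [1,4], [2,3], [2,4], [3,4]
  2-simplices (10): [0,1,2], [0,1,3], [0,1,4], [0,2,3], [0,2,4], [0,3,4], [1,2,3], [1,2,4], [1,3,4], [2,3,4]
  3-simplices (5): [0,1,2,3], [0,1,2,4], [0,1,3,4], [0,2,3,4], [1,2,3,4]

so the chain groups are C_0 ≅ Z^5, C_1 ≅ Z^10, C_2 ≅ Z^10, C_3 ≅ Z^5.

Boundary ∂_1: C_1 → C_0 is given by ∂[p,q] = [q] − [p].
The 5×10 boundary matrix has rank 4 and Smith normal form diag(1,1,1,1).

The boundary map ∂_2: C_2 → C_1 maps a triangle to the signed sum of its edges. For instance
  ∂[1,3,4] = [3,4] − [1,4] + [1,3],
  ∂[0,2,4] = [2,4] − [0,4] + [0,2].
The resulting 10×10 matrix has rank 6, and its Smith normal form has invariant factors (1,1,1,1,1,1).

Boundary ∂_3: C_3 → C_2 sends each 3-simplex σ to the alternating sum Σ_i (−1)^i (σ with its i-th vertex removed). For instance
  ∂[0,2,3,4] = [2,3,4] − [0,3,4] + [0,2,4] − [0,2,3],
  ∂[0,1,3,4] = [1,3,4] − [0,3,4] + [0,1,4] − [0,1,3].
As a 10×5 matrix over Z this has rank 4, with invariant factors (1,1,1,1).

Reading off H_k = ker ∂_k / im ∂_{k+1}:

  H_1: rank ker ∂_1 − rank ∂_2 = (10 − 4) − 6 = 0, and the invariant factors of ∂_2 are all 1, so H_1 = 0.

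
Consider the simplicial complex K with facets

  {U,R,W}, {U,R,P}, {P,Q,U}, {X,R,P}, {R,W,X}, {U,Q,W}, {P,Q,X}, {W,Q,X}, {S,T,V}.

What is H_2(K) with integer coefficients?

K has 9 vertices, 15 edges, 9 triangles.
rank ∂_2 = 8, rank ∂_3 = 0 ⇒ b_2 = 9 − 8 − 0 = 1. So H_2 = Z.

H_2 = Z.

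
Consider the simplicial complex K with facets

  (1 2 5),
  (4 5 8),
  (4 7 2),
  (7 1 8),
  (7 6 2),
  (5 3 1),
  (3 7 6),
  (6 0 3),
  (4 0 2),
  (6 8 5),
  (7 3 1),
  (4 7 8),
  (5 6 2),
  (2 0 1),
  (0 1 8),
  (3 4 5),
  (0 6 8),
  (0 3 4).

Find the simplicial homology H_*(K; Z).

Take the total order 0 < 1 < 2 < 3 < 4 < 5 < 6 < 7 < 8 on the vertex set. Then K (dimension 2) consists of the simplices:

  0-simplices (9): [0], [1], [2], [3], [4], [5], [6], [7], [8]
  1-simplices (27): (27 of them)
  2-simplices (18): [0,1,2], [0,1,8], [0,2,4], [0,3,4], [0,3,6], [0,6,8], [1,2,5], [1,3,5], [1,3,7], [1,7,8], [2,4,7], [2,5,6], [2,6,7], [3,4,5], [3,6,7], [4,5,8], [4,7,8], [5,6,8]

giving chain groups C_0 ≅ Z^9, C_1 ≅ Z^27, C_2 ≅ Z^18.

The boundary map ∂_1: C_1 → C_0 maps an edge to its endpoints' difference, ∂[p,q] = q − p. For instance
  ∂[4,7] = [7] − [4].
The resulting 9×27 matrix has rank 8, and its Smith normal form has invariant factors (1,1,1,1,1,1,1,1).

∂_2: C_2 → C_1 sends each 2-simplex [p,q,r] to [q,r] − [p,r] + [p,q]. For instance
  ∂[4,7,8] = [7,8] − [4,8] + [4,7],
  ∂[0,3,4] = [3,4] − [0,4] + [0,3].
The 27×18 boundary matrix has rank 17 and Smith normal form diag(1,1,1,1,1,1,1,1,1,1,1,1,1,1,1,1,1).

Reading off H_k = ker ∂_k / im ∂_{k+1}:

  H_0: rank C_0 − rank ∂_1 = 9 − 8 = 1, and the invariant factors of ∂_1 are all 1, so H_0 ≅ Z.
  H_1: rank ker ∂_1 − rank ∂_2 = (27 − 8) − 17 = 2, and the invariant factors of ∂_2 are all 1, so H_1 ≅ Z^2.
  H_2: rank ker ∂_2 − rank ∂_3 = (18 − 17) − 0 = 1, and there is no ∂_3, so H_2 ≅ Z.

H_0 ≅ Z,  H_1 ≅ Z^2,  H_2 ≅ Z.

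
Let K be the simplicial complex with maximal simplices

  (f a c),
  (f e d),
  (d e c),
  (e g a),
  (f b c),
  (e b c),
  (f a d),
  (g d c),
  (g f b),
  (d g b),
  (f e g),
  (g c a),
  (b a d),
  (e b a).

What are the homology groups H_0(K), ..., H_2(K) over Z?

Take the total order a < b < c < d < e < f < g on the vertex set. Then K (dimension 2) consists of the simplices:

  0-simplices (7): a, b, c, d, e, f, g
  1-simplices (21): ab, ac, ad, ae, af, ag, bc, bd, be, bf, bg, cd, ce, cf, cg, de, df, dg, ef, eg, fg
  2-simplices (14): abd, abe, acf, acg, adf, aeg, bce, bcf, bdg, bfg, cde, cdg, def, efg

Hence C_0 ≅ Z^7, C_1 ≅ Z^21, C_2 ≅ Z^14.

Boundary ∂_1: C_1 → C_0 is given by ∂[p,q] = [q] − [p].
This gives a 7×21 integer matrix of rank 6; reducing to Smith normal form yields diagonal entries (1,1,1,1,1,1).

Boundary ∂_2: C_2 → C_1 acts by ∂[p,q,r] = [q,r] − [p,r] + [p,q]. For instance
  ∂bdg = dg − bg + bd,
  ∂cde = de − ce + cd.
The 21×14 boundary matrix has rank 13 and Smith normal form diag(1,1,1,1,1,1,1,1,1,1,1,1,1).

Computing H_k = (kernel of ∂_k) / (image of ∂_{k+1}):

  H_0: rank C_0 − rank ∂_1 = 7 − 6 = 1, and the invariant factors of ∂_1 are all 1, so H_0 = Z.
  H_1: rank ker ∂_1 − rank ∂_2 = (21 − 6) − 13 = 2, and the invariant factors of ∂_2 are all 1, so H_1 = Z^2.
  H_2: rank ker ∂_2 − rank ∂_3 = (14 − 13) − 0 = 1, and there is no ∂_3, so H_2 = Z.

As a check, the Euler characteristic is 7 − 21 + 14 = 0, which agrees with 1 − 2 + 1 = 0.

H_0 = Z,  H_1 = Z^2,  H_2 = Z.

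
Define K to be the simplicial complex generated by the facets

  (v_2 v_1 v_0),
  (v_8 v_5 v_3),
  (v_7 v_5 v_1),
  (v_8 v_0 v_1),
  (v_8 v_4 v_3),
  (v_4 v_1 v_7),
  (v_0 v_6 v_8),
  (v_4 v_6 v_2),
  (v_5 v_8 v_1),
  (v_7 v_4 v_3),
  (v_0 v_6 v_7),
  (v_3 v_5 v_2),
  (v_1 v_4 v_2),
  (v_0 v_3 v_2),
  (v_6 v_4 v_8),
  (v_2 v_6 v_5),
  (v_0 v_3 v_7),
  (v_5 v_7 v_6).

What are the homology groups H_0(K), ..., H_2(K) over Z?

H_0 ≅ Z,  H_1 ≅ Z^2,  H_2 ≅ Z.

Fix the vertex order v_0 < v_1 < v_2 < v_3 < v_4 < v_5 < v_6 < v_7 < v_8 and write every simplex with vertices in increasing order. Then dim K = 2 and the simplices of K are:

  0-simplices (9): [v_0], [v_1], [v_2], [v_3], [v_4], [v_5], [v_6], [v_7], [v_8]
  1-simplices (27): (27 of them)
  2-simplices (18): (18 of them)

so the chain groups are C_0 ≅ Z^9, C_1 ≅ Z^27, C_2 ≅ Z^18.

Boundary ∂_1: C_1 → C_0 sends each edge [p,q] (with p < q) to q − p. For instance
  ∂[v_2,v_4] = [v_4] − [v_2].
As a 9×27 matrix over Z this has rank 8, with invariant factors (1,1,1,1,1,1,1,1).

The boundary map ∂_2: C_2 → C_1 acts by ∂[p,q,r] = [q,r] − [p,r] + [p,q]. For instance
  ∂[v_1,v_2,v_4] = [v_2,v_4] − [v_1,v_4] + [v_1,v_2],
  ∂[v_0,v_2,v_3] = [v_2,v_3] − [v_0,v_3] + [v_0,v_2].
As a 27×18 matrix over Z this has rank 17, with invariant factors (1,1,1,1,1,1,1,1,1,1,1,1,1,1,1,1,1).

From H_k ≅ ker(∂_k) / im(∂_{k+1}) we obtain:

  H_0: rank C_0 − rank ∂_1 = 9 − 8 = 1, and the invariant factors of ∂_1 are all 1, so H_0 ≅ Z.
  H_1: rank ker ∂_1 − rank ∂_2 = (27 − 8) − 17 = 2, and the invariant factors of ∂_2 are all 1, so H_1 ≅ Z^2.
  H_2: rank ker ∂_2 − rank ∂_3 = (18 − 17) − 0 = 1, and there is no ∂_3, so H_2 ≅ Z.

(K is a triangulation of the torus T^2.)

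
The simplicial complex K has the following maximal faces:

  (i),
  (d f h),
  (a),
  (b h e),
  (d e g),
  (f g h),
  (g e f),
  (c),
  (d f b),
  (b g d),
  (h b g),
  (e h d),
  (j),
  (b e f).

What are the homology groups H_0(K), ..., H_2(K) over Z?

H_0 ≅ Z^5,  H_1 ≅ Z/2Z,  H_2 = 0.

We work with the vertex ordering a < b < c < d < e < f < g < h < i < j. The simplices of K, each written with vertices in increasing order, are:

  0-simplices (10): a, b, c, d, e, f, g, h, i, j
  1-simplices (15): bd, be, bf, bg, bh, de, df, dg, dh, ef, eg, eh, fg, fh, gh
  2-simplices (10): bdf, bdg, bef, beh, bgh, deg, deh, dfh, efg, fgh

giving chain groups C_0 ≅ Z^10, C_1 ≅ Z^15, C_2 ≅ Z^10.

The boundary map ∂_1: C_1 → C_0 sends each edge [p,q] (with p < q) to q − p. For instance
  ∂bg = g − b.
The resulting 10×15 matrix has rank 5, and its Smith normal form has invariant factors (1,1,1,1,1).

The boundary map ∂_2: C_2 → C_1 sends each 2-simplex [p,q,r] to [q,r] − [p,r] + [p,q]. For instance
  ∂bgh = gh − bh + bg,
  ∂bdg = dg − bg + bd.
This gives a 15×10 integer matrix of rank 10; reducing to Smith normal form yields diagonal entries (1,1,1,1,1,1,1,1,1,2).

Reading off H_k = ker ∂_k / im ∂_{k+1}:

  H_0: rank C_0 − rank ∂_1 = 10 − 5 = 5, and the invariant factors of ∂_1 are all 1, so H_0 ≅ Z^5.
  H_1: rank ker ∂_1 − rank ∂_2 = (15 − 5) − 10 = 0, and ∂_2 has invariant factor 2 > 1, so H_1 ≅ Z/2Z.
  H_2: rank ker ∂_2 − rank ∂_3 = (10 − 10) − 0 = 0, and there is no ∂_3, so H_2 ≅ 0.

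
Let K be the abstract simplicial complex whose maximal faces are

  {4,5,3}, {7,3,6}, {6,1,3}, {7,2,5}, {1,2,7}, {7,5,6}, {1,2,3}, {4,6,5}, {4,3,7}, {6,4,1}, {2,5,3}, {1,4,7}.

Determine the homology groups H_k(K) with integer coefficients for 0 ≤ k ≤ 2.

H_0 ≅ Z,  H_1 ≅ Z/2,  H_2 = 0.

Fix the vertex order 1 < 2 < 3 < 4 < 5 < 6 < 7 and write every simplex with vertices in increasing order. Then dim K = 2 and the simplices of K are:

  0-simplices (7): [1], [2], [3], [4], [5], [6], [7]
  1-simplices (18): [1,2], [1,3], [1,4], [1,6], [1,7], [2,3], [2,5], [2,7], [3,4], [3,5], [3,6], [3,7], [4,5], [4,6], [4,7], [5,6], [5,7], [6,7]
  2-simplices (12): [1,2,3], [1,2,7], [1,3,6], [1,4,6], [1,4,7], [2,3,5], [2,5,7], [3,4,5], [3,4,7], [3,6,7], [4,5,6], [5,6,7]

Hence C_0 ≅ Z^7, C_1 ≅ Z^18, C_2 ≅ Z^12.

Boundary ∂_1: C_1 → C_0 sends each edge [p,q] (with p < q) to q − p. For instance
  ∂[4,6] = [6] − [4].
The resulting 7×18 matrix has rank 6, and its Smith normal form has invariant factors (1,1,1,1,1,1).

∂_2: C_2 → C_1 acts by ∂[p,q,r] = [q,r] − [p,r] + [p,q]. For instance
  ∂[3,4,5] = [4,5] − [3,5] + [3,4],
  ∂[3,6,7] = [6,7] − [3,7] + [3,6].
The 18×12 boundary matrix has rank 12 and Smith normal form diag(1,1,1,1,1,1,1,1,1,1,1,2).

Reading off H_k = ker ∂_k / im ∂_{k+1}:

  H_0: rank C_0 − rank ∂_1 = 7 − 6 = 1, and the invariant factors of ∂_1 are all 1, so H_0 = Z.
  H_1: rank ker ∂_1 − rank ∂_2 = (18 − 6) − 12 = 0, and ∂_2 has invariant factor 2 > 1, so H_1 = Z/2.
  H_2: rank ker ∂_2 − rank ∂_3 = (12 − 12) − 0 = 0, and there is no ∂_3, so H_2 = 0.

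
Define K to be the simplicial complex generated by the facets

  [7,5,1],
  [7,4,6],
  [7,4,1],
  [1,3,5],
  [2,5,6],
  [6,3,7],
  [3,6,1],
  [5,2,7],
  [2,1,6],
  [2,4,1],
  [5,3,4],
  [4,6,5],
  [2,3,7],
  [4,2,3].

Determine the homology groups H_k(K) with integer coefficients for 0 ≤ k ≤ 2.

H_0 ≅ Z,  H_1 ≅ Z^2,  H_2 ≅ Z.

Order the vertices as 1 < 2 < 3 < 4 < 5 < 6 < 7. Listing each simplex with vertices in this order, K has dimension 2 with simplices:

  0-simplices (7): [1], [2], [3], [4], [5], [6], [7]
  1-simplices (21): [1,2], [1,3], [1,4], [1,5], [1,6], [1,7], [2,3], [2,4], [2,5], [2,6], [2,7], [3,4], [3,5], [3,6], [3,7], [4,5], [4,6], [4,7], [5,6], [5,7], [6,7]
  2-simplices (14): [1,2,4], [1,2,6], [1,3,5], [1,3,6], [1,4,7], [1,5,7], [2,3,4], [2,3,7], [2,5,6], [2,5,7], [3,4,5], [3,6,7], [4,5,6], [4,6,7]

giving chain groups C_0 ≅ Z^7, C_1 ≅ Z^21, C_2 ≅ Z^14.

Boundary ∂_1: C_1 → C_0 maps an edge to its endpoints' difference, ∂[p,q] = q − p. For instance
  ∂[1,2] = [2] − [1].
This gives a 7×21 integer matrix of rank 6; reducing to Smith normal form yields diagonal entries (1,1,1,1,1,1).

The boundary map ∂_2: C_2 → C_1 maps a triangle to the signed sum of its edges. For instance
  ∂[2,5,6] = [5,6] − [2,6] + [2,5],
  ∂[1,2,6] = [2,6] − [1,6] + [1,2].
As a 21×14 matrix over Z this has rank 13, with invariant factors (1,1,1,1,1,1,1,1,1,1,1,1,1).

Now H_k = ker ∂_k / im ∂_{k+1}, so:

  H_0: rank C_0 − rank ∂_1 = 7 − 6 = 1, and the invariant factors of ∂_1 are all 1, so H_0 = Z.
  H_1: rank ker ∂_1 − rank ∂_2 = (21 − 6) − 13 = 2, and the invariant factors of ∂_2 are all 1, so H_1 = Z^2.
  H_2: rank ker ∂_2 − rank ∂_3 = (14 − 13) − 0 = 1, and there is no ∂_3, so H_2 = Z.

(K is a triangulation of the torus T^2.)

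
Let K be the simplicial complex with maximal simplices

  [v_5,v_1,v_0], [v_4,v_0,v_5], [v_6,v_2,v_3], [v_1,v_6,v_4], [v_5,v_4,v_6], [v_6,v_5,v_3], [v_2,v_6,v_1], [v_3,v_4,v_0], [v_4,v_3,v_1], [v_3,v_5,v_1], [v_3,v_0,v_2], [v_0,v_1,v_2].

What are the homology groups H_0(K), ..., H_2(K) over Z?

K has 7 vertices, 18 edges, 12 triangles.
rank ∂_0 = 0, rank ∂_1 = 6 ⇒ b_0 = 7 − 0 − 6 = 1; all invariant factors of ∂_1 are 1 so no torsion. So H_0 = Z.
rank ∂_1 = 6, rank ∂_2 = 12 ⇒ b_1 = 18 − 6 − 12 = 0; ∂_2 has invariant factor(s) [2] giving torsion. So H_1 = Z/2.
rank ∂_2 = 12, rank ∂_3 = 0 ⇒ b_2 = 12 − 12 − 0 = 0. So H_2 = 0.

H_0 = Z,  H_1 = Z/2,  H_2 = 0.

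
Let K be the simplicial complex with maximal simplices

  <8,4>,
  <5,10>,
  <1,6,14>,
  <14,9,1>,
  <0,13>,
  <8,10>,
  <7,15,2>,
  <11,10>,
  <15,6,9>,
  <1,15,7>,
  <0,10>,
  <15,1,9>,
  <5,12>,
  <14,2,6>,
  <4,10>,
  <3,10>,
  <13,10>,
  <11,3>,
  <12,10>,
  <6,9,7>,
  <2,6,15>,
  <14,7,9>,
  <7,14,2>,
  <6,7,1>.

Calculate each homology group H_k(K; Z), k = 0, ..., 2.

H_0 ≅ Z^2,  H_1 ≅ Z^4 ⊕ Z_2,  H_2 = 0.

Fix the vertex order 0 < 1 < 2 < 3 < 4 < 5 < 6 < 7 < 8 < 9 < 10 < 11 < 12 < 13 < 14 < 15 and write every simplex with vertices in increasing order. Then dim K = 2 and the simplices of K are:

  0-simplices (16): [0], [1], [2], [3], [4], [5], [6], [7], [8], [9], [10], [11], [12], [13], [14], [15]
  1-simplices (30): (30 of them)
  2-simplices (12): [1,6,7], [1,6,14], [1,7,15], [1,9,14], [1,9,15], [2,6,14], [2,6,15], [2,7,14], [2,7,15], [6,7,9], [6,9,15], [7,9,14]

giving chain groups C_0 ≅ Z^16, C_1 ≅ Z^30, C_2 ≅ Z^12.

The boundary map ∂_1: C_1 → C_0 sends each edge [p,q] (with p < q) to q − p.
This gives a 16×30 integer matrix of rank 14; reducing to Smith normal form yields diagonal entries (1,1,1,1,1,1,1,1,1,1,1,1,1,1).

∂_2: C_2 → C_1 sends each 2-simplex [p,q,r] to [q,r] − [p,r] + [p,q]. For instance
  ∂[1,6,7] = [6,7] − [1,7] + [1,6],
  ∂[2,6,15] = [6,15] − [2,15] + [2,6].
This gives a 30×12 integer matrix of rank 12; reducing to Smith normal form yields diagonal entries (1,1,1,1,1,1,1,1,1,1,1,2).

Reading off H_k = ker ∂_k / im ∂_{k+1}:

  H_0: rank C_0 − rank ∂_1 = 16 − 14 = 2, and the invariant factors of ∂_1 are all 1, so H_0 ≅ Z^2.
  H_1: rank ker ∂_1 − rank ∂_2 = (30 − 14) − 12 = 4, and ∂_2 has invariant factor 2 > 1, so H_1 ≅ Z^4 ⊕ Z_2.
  H_2: rank ker ∂_2 − rank ∂_3 = (12 − 12) − 0 = 0, and there is no ∂_3, so H_2 ≅ 0.

As a check, the Euler characteristic is 16 − 30 + 12 = -2, which agrees with 2 − 4 + 0 = -2.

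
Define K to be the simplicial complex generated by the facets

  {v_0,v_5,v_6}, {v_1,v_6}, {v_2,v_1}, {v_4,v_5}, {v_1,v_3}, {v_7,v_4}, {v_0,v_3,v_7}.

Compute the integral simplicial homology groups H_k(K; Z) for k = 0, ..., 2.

H_0 = Z,  H_1 = Z^2,  H_2 = 0.

We work with the vertex ordering v_0 < v_1 < v_2 < v_3 < v_4 < v_5 < v_6 < v_7. The simplices of K, each written with vertices in increasing order, are:

  0-simplices (8): [v_0], [v_1], [v_2], [v_3], [v_4], [v_5], [v_6], [v_7]
  1-simplices (11): [v_0,v_3], [v_0,v_5], [v_0,v_6], [v_0,v_7], [v_1,v_2], [v_1,v_3], [v_1,v_6], [v_3,v_7], [v_4,v_5], [v_4,v_7], [v_5,v_6]
  2-simplices (2): [v_0,v_3,v_7], [v_0,v_5,v_6]

giving chain groups C_0 ≅ Z^8, C_1 ≅ Z^11, C_2 ≅ Z^2.

Boundary ∂_1: C_1 → C_0 is given by ∂[p,q] = [q] − [p]. For instance
  ∂[v_0,v_3] = [v_3] − [v_0].
As a 8×11 matrix over Z this has rank 7, with invariant factors (1,1,1,1,1,1,1).

Boundary ∂_2: C_2 → C_1 maps a triangle to the signed sum of its edges. For instance
  ∂[v_0,v_5,v_6] = [v_5,v_6] − [v_0,v_6] + [v_0,v_5],
  ∂[v_0,v_3,v_7] = [v_3,v_7] − [v_0,v_7] + [v_0,v_3].
This gives a 11×2 integer matrix of rank 2; reducing to Smith normal form yields diagonal entries (1,1).

Computing H_k = (kernel of ∂_k) / (image of ∂_{k+1}):

  H_0: rank C_0 − rank ∂_1 = 8 − 7 = 1, and the invariant factors of ∂_1 are all 1, so H_0 = Z.
  H_1: rank ker ∂_1 − rank ∂_2 = (11 − 7) − 2 = 2, and the invariant factors of ∂_2 are all 1, so H_1 = Z^2.
  H_2: rank ker ∂_2 − rank ∂_3 = (2 − 2) − 0 = 0, and there is no ∂_3, so H_2 = 0.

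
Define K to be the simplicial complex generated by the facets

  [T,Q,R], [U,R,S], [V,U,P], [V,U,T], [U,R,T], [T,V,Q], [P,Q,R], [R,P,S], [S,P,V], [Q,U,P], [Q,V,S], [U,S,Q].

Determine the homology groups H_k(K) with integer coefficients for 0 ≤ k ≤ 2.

Take the total order P < Q < R < S < T < U < V on the vertex set. Then K (dimension 2) consists of the simplices:

  0-simplices (7): P, Q, R, S, T, U, V
  1-simplices (18): PQ, PR, PS, PU, PV, QR, QS, QT, QU, QV, RS, RT, RU, SU, SV, TU, TV, UV
  2-simplices (12): PQR, PQU, PRS, PSV, PUV, QRT, QSU, QSV, QTV, RSU, RTU, TUV

giving chain groups C_0 ≅ Z^7, C_1 ≅ Z^18, C_2 ≅ Z^12.

Boundary ∂_1: C_1 → C_0 sends each edge [p,q] (with p < q) to q − p. For instance
  ∂SU = U − S.
As a 7×18 matrix over Z this has rank 6, with invariant factors (1,1,1,1,1,1).

∂_2: C_2 → C_1 maps a triangle to the signed sum of its edges. For instance
  ∂PSV = SV − PV + PS,
  ∂PUV = UV − PV + PU.
The 18×12 boundary matrix has rank 12 and Smith normal form diag(1,1,1,1,1,1,1,1,1,1,1,2).

Reading off H_k = ker ∂_k / im ∂_{k+1}:

  H_0: rank C_0 − rank ∂_1 = 7 − 6 = 1, and the invariant factors of ∂_1 are all 1, so H_0 = Z.
  H_1: rank ker ∂_1 − rank ∂_2 = (18 − 6) − 12 = 0, and ∂_2 has invariant factor 2 > 1, so H_1 = Z/2.
  H_2: rank ker ∂_2 − rank ∂_3 = (12 − 12) − 0 = 0, and there is no ∂_3, so H_2 = 0.

H_0 = Z,  H_1 = Z/2,  H_2 = 0.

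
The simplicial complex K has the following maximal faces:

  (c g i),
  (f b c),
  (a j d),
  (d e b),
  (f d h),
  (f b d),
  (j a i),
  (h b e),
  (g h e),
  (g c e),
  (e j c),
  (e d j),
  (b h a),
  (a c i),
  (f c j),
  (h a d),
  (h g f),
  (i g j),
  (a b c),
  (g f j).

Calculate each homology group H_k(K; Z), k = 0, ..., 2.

Take the total order a < b < c < d < e < f < g < h < i < j on the vertex set. Then K (dimension 2) consists of the simplices:

  0-simplices (10): a, b, c, d, e, f, g, h, i, j
  1-simplices (30): ab, ac, ad, ah, ai, aj, bc, bd, be, bf, bh, ce, cf, cg, ci, cj, de, df, dh, dj, eg, eh, ej, fg, fh, fj, gh, gi, gj, ij
  2-simplices (20): abc, abh, aci, adh, adj, aij, bcf, bde, bdf, beh, ceg, cej, cfj, cgi, dej, dfh, egh, fgh, fgj, gij

Hence C_0 ≅ Z^10, C_1 ≅ Z^30, C_2 ≅ Z^20.

The boundary map ∂_1: C_1 → C_0 sends each edge [p,q] (with p < q) to q − p. For instance
  ∂fh = h − f.
The 10×30 boundary matrix has rank 9 and Smith normal form diag(1,1,1,1,1,1,1,1,1).

The boundary map ∂_2: C_2 → C_1 sends each 2-simplex [p,q,r] to [q,r] − [p,r] + [p,q]. For instance
  ∂cej = ej − cj + ce,
  ∂aci = ci − ai + ac.
This gives a 30×20 integer matrix of rank 20; reducing to Smith normal form yields diagonal entries (1,1,1,1,1,1,1,1,1,1,1,1,1,1,1,1,1,1,1,2).

From H_k ≅ ker(∂_k) / im(∂_{k+1}) we obtain:

  H_0: rank C_0 − rank ∂_1 = 10 − 9 = 1, and the invariant factors of ∂_1 are all 1, so H_0 ≅ Z.
  H_1: rank ker ∂_1 − rank ∂_2 = (30 − 9) − 20 = 1, and ∂_2 has invariant factor 2 > 1, so H_1 ≅ Z ⊕ Z/2.
  H_2: rank ker ∂_2 − rank ∂_3 = (20 − 20) − 0 = 0, and there is no ∂_3, so H_2 ≅ 0.

H_0 = Z,  H_1 = Z ⊕ Z/2,  H_2 = 0.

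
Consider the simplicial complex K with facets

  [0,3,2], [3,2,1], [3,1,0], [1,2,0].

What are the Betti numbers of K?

Order the vertices as 0 < 1 < 2 < 3. Listing each simplex with vertices in this order, K has dimension 2 with simplices:

  0-simplices (4): [0], [1], [2], [3]
  1-simplices (6): [0,1], [0,2], [0,3], [1,2], [1,3], [2,3]
  2-simplices (4): [0,1,2], [0,1,3], [0,2,3], [1,2,3]

giving chain groups C_0 ≅ Z^4, C_1 ≅ Z^6, C_2 ≅ Z^4.

∂_1: C_1 → C_0 sends each edge [p,q] (with p < q) to q − p. For instance
  ∂[1,2] = [2] − [1].
The 4×6 boundary matrix has rank 3 and Smith normal form diag(1,1,1).

∂_2: C_2 → C_1 sends each 2-simplex [p,q,r] to [q,r] − [p,r] + [p,q]. For instance
  ∂[1,2,3] = [2,3] − [1,3] + [1,2],
  ∂[0,1,3] = [1,3] − [0,3] + [0,1].
The 6×4 boundary matrix has rank 3 and Smith normal form diag(1,1,1).

From H_k ≅ ker(∂_k) / im(∂_{k+1}) we obtain:

  H_0: rank C_0 − rank ∂_1 = 4 − 3 = 1, and the invariant factors of ∂_1 are all 1, so H_0 ≅ Z.
  H_1: rank ker ∂_1 − rank ∂_2 = (6 − 3) − 3 = 0, and the invariant factors of ∂_2 are all 1, so H_1 ≅ 0.
  H_2: rank ker ∂_2 − rank ∂_3 = (4 − 3) − 0 = 1, and there is no ∂_3, so H_2 ≅ Z.

Hence the Betti numbers are b_0 = 1, b_1 = 0, b_2 = 1.

b_0 = 1, b_1 = 0, b_2 = 1.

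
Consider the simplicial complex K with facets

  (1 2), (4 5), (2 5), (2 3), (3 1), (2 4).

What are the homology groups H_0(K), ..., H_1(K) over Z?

H_0 ≅ Z,  H_1 ≅ Z^2.

Take the total order 1 < 2 < 3 < 4 < 5 on the vertex set. Then K (dimension 1) consists of the simplices:

  0-simplices (5): [1], [2], [3], [4], [5]
  1-simplices (6): [1,2], [1,3], [2,3], [2,4], [2,5], [4,5]

giving chain groups C_0 ≅ Z^5, C_1 ≅ Z^6.

∂_1: C_1 → C_0 is given by ∂[p,q] = [q] − [p]. For instance
  ∂[2,4] = [4] − [2].
The 5×6 boundary matrix has rank 4 and Smith normal form diag(1,1,1,1).

Now H_k = ker ∂_k / im ∂_{k+1}, so:

  H_0: rank C_0 − rank ∂_1 = 5 − 4 = 1, and the invariant factors of ∂_1 are all 1, so H_0 ≅ Z.
  H_1: rank ker ∂_1 − rank ∂_2 = (6 − 4) − 0 = 2, and there is no ∂_2, so H_1 ≅ Z^2.

(K is a triangulation of a wedge of 2 circles.)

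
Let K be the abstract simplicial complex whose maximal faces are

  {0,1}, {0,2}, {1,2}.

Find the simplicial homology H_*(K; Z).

We work with the vertex ordering 0 < 1 < 2. The simplices of K, each written with vertices in increasing order, are:

  0-simplices (3): [0], [1], [2]
  1-simplices (3): [0,1], [0,2], [1,2]

giving chain groups C_0 ≅ Z^3, C_1 ≅ Z^3.

∂_1: C_1 → C_0 maps an edge to its endpoints' difference, ∂[p,q] = q − p.
As a 3×3 matrix over Z this has rank 2, with invariant factors (1,1).

Now H_k = ker ∂_k / im ∂_{k+1}, so:

  H_0: rank C_0 − rank ∂_1 = 3 − 2 = 1, and the invariant factors of ∂_1 are all 1, so H_0 = Z.
  H_1: rank ker ∂_1 − rank ∂_2 = (3 − 2) − 0 = 1, and there is no ∂_2, so H_1 = Z.

As a check, the Euler characteristic is 3 − 3 = 0, which agrees with 1 − 1 = 0.

H_0 ≅ Z,  H_1 ≅ Z.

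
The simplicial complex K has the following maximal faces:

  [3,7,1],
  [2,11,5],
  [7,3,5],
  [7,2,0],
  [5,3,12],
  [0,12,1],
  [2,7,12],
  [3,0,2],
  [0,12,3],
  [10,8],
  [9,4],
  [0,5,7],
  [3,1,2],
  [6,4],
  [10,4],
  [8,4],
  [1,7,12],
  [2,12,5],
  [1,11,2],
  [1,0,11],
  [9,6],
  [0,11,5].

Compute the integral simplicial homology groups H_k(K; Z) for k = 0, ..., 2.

Take the total order 0 < 1 < 2 < 3 < 4 < 5 < 6 < 7 < 8 < 9 < 10 < 11 < 12 on the vertex set. Then K (dimension 2) consists of the simplices:

  0-simplices (13): [0], [1], [2], [3], [4], [5], [6], [7], [8], [9], [10], [11], [12]
  1-simplices (30): (30 of them)
  2-simplices (16): [0,1,11], [0,1,12], [0,2,3], [0,2,7], [0,3,12], [0,5,7], [0,5,11], [1,2,3], [1,2,11], [1,3,7], [1,7,12], [2,5,11], [2,5,12], [2,7,12], [3,5,7], [3,5,12]

so the chain groups are C_0 ≅ Z^13, C_1 ≅ Z^30, C_2 ≅ Z^16.

∂_1: C_1 → C_0 is given by ∂[p,q] = [q] − [p].
The resulting 13×30 matrix has rank 11, and its Smith normal form has invariant factors (1,1,1,1,1,1,1,1,1,1,1).

Boundary ∂_2: C_2 → C_1 maps a triangle to the signed sum of its edges. For instance
  ∂[2,5,12] = [5,12] − [2,12] + [2,5],
  ∂[0,5,7] = [5,7] − [0,7] + [0,5].
As a 30×16 matrix over Z this has rank 15, with invariant factors (1,1,1,1,1,1,1,1,1,1,1,1,1,1,1).

Now H_k = ker ∂_k / im ∂_{k+1}, so:

  H_0: rank C_0 − rank ∂_1 = 13 − 11 = 2, and the invariant factors of ∂_1 are all 1, so H_0 = Z^2.
  H_1: rank ker ∂_1 − rank ∂_2 = (30 − 11) − 15 = 4, and the invariant factors of ∂_2 are all 1, so H_1 = Z^4.
  H_2: rank ker ∂_2 − rank ∂_3 = (16 − 15) − 0 = 1, and there is no ∂_3, so H_2 = Z.

H_0 ≅ Z^2,  H_1 ≅ Z^4,  H_2 ≅ Z.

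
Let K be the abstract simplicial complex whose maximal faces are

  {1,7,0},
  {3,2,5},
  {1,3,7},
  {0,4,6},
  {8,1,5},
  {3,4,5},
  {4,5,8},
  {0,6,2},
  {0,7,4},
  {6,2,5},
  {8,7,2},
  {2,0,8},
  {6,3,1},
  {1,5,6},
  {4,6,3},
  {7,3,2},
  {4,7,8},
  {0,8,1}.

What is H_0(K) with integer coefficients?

Order the vertices as 0 < 1 < 2 < 3 < 4 < 5 < 6 < 7 < 8. Listing each simplex with vertices in this order, K has dimension 2 with simplices:

  0-simplices (9): [0], [1], [2], [3], [4], [5], [6], [7], [8]
  1-simplices (27): (27 of them)
  2-simplices (18): [0,1,7], [0,1,8], [0,2,6], [0,2,8], [0,4,6], [0,4,7], [1,3,6], [1,3,7], [1,5,6], [1,5,8], [2,3,5], [2,3,7], [2,5,6], [2,7,8], [3,4,5], [3,4,6], [4,5,8], [4,7,8]

Hence C_0 ≅ Z^9, C_1 ≅ Z^27, C_2 ≅ Z^18.

∂_1: C_1 → C_0 maps an edge to its endpoints' difference, ∂[p,q] = q − p.
This gives a 9×27 integer matrix of rank 8; reducing to Smith normal form yields diagonal entries (1,1,1,1,1,1,1,1).

Boundary ∂_2: C_2 → C_1 acts by ∂[p,q,r] = [q,r] − [p,r] + [p,q]. For instance
  ∂[0,4,7] = [4,7] − [0,7] + [0,4],
  ∂[4,5,8] = [5,8] − [4,8] + [4,5].
The 27×18 boundary matrix has rank 18 and Smith normal form diag(1,1,1,1,1,1,1,1,1,1,1,1,1,1,1,1,1,2).

From H_k ≅ ker(∂_k) / im(∂_{k+1}) we obtain:

  H_0: rank C_0 − rank ∂_1 = 9 − 8 = 1, and the invariant factors of ∂_1 are all 1, so H_0 ≅ Z.

H_0 = Z.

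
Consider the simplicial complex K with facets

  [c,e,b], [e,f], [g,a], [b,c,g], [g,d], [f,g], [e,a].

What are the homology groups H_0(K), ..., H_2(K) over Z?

Order the vertices as a < b < c < d < e < f < g. Listing each simplex with vertices in this order, K has dimension 2 with simplices:

  0-simplices (7): a, b, c, d, e, f, g
  1-simplices (10): ae, ag, bc, be, bg, ce, cg, dg, ef, fg
  2-simplices (2): bce, bcg

giving chain groups C_0 ≅ Z^7, C_1 ≅ Z^10, C_2 ≅ Z^2.

∂_1: C_1 → C_0 is given by ∂[p,q] = [q] − [p].
The 7×10 boundary matrix has rank 6 and Smith normal form diag(1,1,1,1,1,1).

Boundary ∂_2: C_2 → C_1 sends each 2-simplex [p,q,r] to [q,r] − [p,r] + [p,q]. For instance
  ∂bcg = cg − bg + bc,
  ∂bce = ce − be + bc.
The resulting 10×2 matrix has rank 2, and its Smith normal form has invariant factors (1,1).

Now H_k = ker ∂_k / im ∂_{k+1}, so:

  H_0: rank C_0 − rank ∂_1 = 7 − 6 = 1, and the invariant factors of ∂_1 are all 1, so H_0 ≅ Z.
  H_1: rank ker ∂_1 − rank ∂_2 = (10 − 6) − 2 = 2, and the invariant factors of ∂_2 are all 1, so H_1 ≅ Z^2.
  H_2: rank ker ∂_2 − rank ∂_3 = (2 − 2) − 0 = 0, and there is no ∂_3, so H_2 ≅ 0.

As a check, the Euler characteristic is 7 − 10 + 2 = -1, which agrees with 1 − 2 + 0 = -1.

H_0 = Z,  H_1 = Z^2,  H_2 = 0.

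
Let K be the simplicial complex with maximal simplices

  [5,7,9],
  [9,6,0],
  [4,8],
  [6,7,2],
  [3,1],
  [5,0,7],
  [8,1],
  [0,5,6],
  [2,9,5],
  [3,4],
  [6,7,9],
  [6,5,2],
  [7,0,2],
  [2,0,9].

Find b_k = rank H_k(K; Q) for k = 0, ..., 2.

b_0 = 2, b_1 = 1, b_2 = 0.

We work with the vertex ordering 0 < 1 < 2 < 3 < 4 < 5 < 6 < 7 < 8 < 9. The simplices of K, each written with vertices in increasing order, are:

  0-simplices (10): [0], [1], [2], [3], [4], [5], [6], [7], [8], [9]
  1-simplices (19): [0,2], [0,5], [0,6], [0,7], [0,9], [1,3], [1,8], [2,5], [2,6], [2,7], [2,9], [3,4], [4,8], [5,6], [5,7], [5,9], [6,7], [6,9], [7,9]
  2-simplices (10): [0,2,7], [0,2,9], [0,5,6], [0,5,7], [0,6,9], [2,5,6], [2,5,9], [2,6,7], [5,7,9], [6,7,9]

so the chain groups are C_0 ≅ Z^10, C_1 ≅ Z^19, C_2 ≅ Z^10.

∂_1: C_1 → C_0 is given by ∂[p,q] = [q] − [p]. For instance
  ∂[2,7] = [7] − [2].
The resulting 10×19 matrix has rank 8, and its Smith normal form has invariant factors (1,1,1,1,1,1,1,1).

∂_2: C_2 → C_1 acts by ∂[p,q,r] = [q,r] − [p,r] + [p,q]. For instance
  ∂[2,5,9] = [5,9] − [2,9] + [2,5],
  ∂[5,7,9] = [7,9] − [5,9] + [5,7].
This gives a 19×10 integer matrix of rank 10; reducing to Smith normal form yields diagonal entries (1,1,1,1,1,1,1,1,1,2).

Reading off H_k = ker ∂_k / im ∂_{k+1}:

  H_0: rank C_0 − rank ∂_1 = 10 − 8 = 2, and the invariant factors of ∂_1 are all 1, so H_0 ≅ Z^2.
  H_1: rank ker ∂_1 − rank ∂_2 = (19 − 8) − 10 = 1, and ∂_2 has invariant factor 2 > 1, so H_1 ≅ Z ⊕ Z_2.
  H_2: rank ker ∂_2 − rank ∂_3 = (10 − 10) − 0 = 0, and there is no ∂_3, so H_2 ≅ 0.

As a check, the Euler characteristic is 10 − 19 + 10 = 1, which agrees with 2 − 1 + 0 = 1.

Hence the Betti numbers are b_0 = 2, b_1 = 1, b_2 = 0.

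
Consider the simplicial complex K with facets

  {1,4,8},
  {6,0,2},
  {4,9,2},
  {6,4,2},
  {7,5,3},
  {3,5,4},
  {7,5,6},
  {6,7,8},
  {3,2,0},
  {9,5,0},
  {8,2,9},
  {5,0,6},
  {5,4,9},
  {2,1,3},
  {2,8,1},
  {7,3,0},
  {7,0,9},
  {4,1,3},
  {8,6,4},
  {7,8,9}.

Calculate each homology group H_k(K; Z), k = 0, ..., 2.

Fix the vertex order 0 < 1 < 2 < 3 < 4 < 5 < 6 < 7 < 8 < 9 and write every simplex with vertices in increasing order. Then dim K = 2 and the simplices of K are:

  0-simplices (10): [0], [1], [2], [3], [4], [5], [6], [7], [8], [9]
  1-simplices (30): (30 of them)
  2-simplices (20): (20 of them)

giving chain groups C_0 ≅ Z^10, C_1 ≅ Z^30, C_2 ≅ Z^20.

∂_1: C_1 → C_0 maps an edge to its endpoints' difference, ∂[p,q] = q − p.
The resulting 10×30 matrix has rank 9, and its Smith normal form has invariant factors (1,1,1,1,1,1,1,1,1).

The boundary map ∂_2: C_2 → C_1 maps a triangle to the signed sum of its edges. For instance
  ∂[1,2,8] = [2,8] − [1,8] + [1,2],
  ∂[0,3,7] = [3,7] − [0,7] + [0,3].
The resulting 30×20 matrix has rank 20, and its Smith normal form has invariant factors (1,1,1,1,1,1,1,1,1,1,1,1,1,1,1,1,1,1,1,2).

Reading off H_k = ker ∂_k / im ∂_{k+1}:

  H_0: rank C_0 − rank ∂_1 = 10 − 9 = 1, and the invariant factors of ∂_1 are all 1, so H_0 = Z.
  H_1: rank ker ∂_1 − rank ∂_2 = (30 − 9) − 20 = 1, and ∂_2 has invariant factor 2 > 1, so H_1 = Z ⊕ Z/2Z.
  H_2: rank ker ∂_2 − rank ∂_3 = (20 − 20) − 0 = 0, and there is no ∂_3, so H_2 = 0.

H_0 = Z,  H_1 = Z ⊕ Z/2Z,  H_2 = 0.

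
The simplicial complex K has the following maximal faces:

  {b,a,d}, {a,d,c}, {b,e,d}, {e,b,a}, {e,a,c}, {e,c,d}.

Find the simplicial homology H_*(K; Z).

Fix the vertex order a < b < c < d < e and write every simplex with vertices in increasing order. Then dim K = 2 and the simplices of K are:

  0-simplices (5): a, b, c, d, e
  1-simplices (9): ab, ac, ad, ae, bd, be, cd, ce, de
  2-simplices (6): abd, abe, acd, ace, bde, cde

Hence C_0 ≅ Z^5, C_1 ≅ Z^9, C_2 ≅ Z^6.

Boundary ∂_1: C_1 → C_0 sends each edge [p,q] (with p < q) to q − p. For instance
  ∂ce = e − c.
The resulting 5×9 matrix has rank 4, and its Smith normal form has invariant factors (1,1,1,1).

Boundary ∂_2: C_2 → C_1 acts by ∂[p,q,r] = [q,r] − [p,r] + [p,q]. For instance
  ∂ace = ce − ae + ac,
  ∂cde = de − ce + cd.
As a 9×6 matrix over Z this has rank 5, with invariant factors (1,1,1,1,1).

Reading off H_k = ker ∂_k / im ∂_{k+1}:

  H_0: rank C_0 − rank ∂_1 = 5 − 4 = 1, and the invariant factors of ∂_1 are all 1, so H_0 ≅ Z.
  H_1: rank ker ∂_1 − rank ∂_2 = (9 − 4) − 5 = 0, and the invariant factors of ∂_2 are all 1, so H_1 ≅ 0.
  H_2: rank ker ∂_2 − rank ∂_3 = (6 − 5) − 0 = 1, and there is no ∂_3, so H_2 ≅ Z.

H_0 = Z,  H_1 = 0,  H_2 = Z.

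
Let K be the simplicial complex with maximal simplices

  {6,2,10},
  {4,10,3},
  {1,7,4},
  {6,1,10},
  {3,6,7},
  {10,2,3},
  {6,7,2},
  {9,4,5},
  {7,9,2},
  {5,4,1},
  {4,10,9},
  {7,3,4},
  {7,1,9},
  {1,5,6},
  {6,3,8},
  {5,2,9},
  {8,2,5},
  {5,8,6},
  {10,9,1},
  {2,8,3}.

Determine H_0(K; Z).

H_0 = Z.

Take the total order 1 < 2 < 3 < 4 < 5 < 6 < 7 < 8 < 9 < 10 on the vertex set. Then K (dimension 2) consists of the simplices:

  0-simplices (10): [1], [2], [3], [4], [5], [6], [7], [8], [9], [10]
  1-simplices (30): (30 of them)
  2-simplices (20): (20 of them)

Hence C_0 ≅ Z^10, C_1 ≅ Z^30, C_2 ≅ Z^20.

Boundary ∂_1: C_1 → C_0 is given by ∂[p,q] = [q] − [p].
The resulting 10×30 matrix has rank 9, and its Smith normal form has invariant factors (1,1,1,1,1,1,1,1,1).

Boundary ∂_2: C_2 → C_1 acts by ∂[p,q,r] = [q,r] − [p,r] + [p,q]. For instance
  ∂[2,5,8] = [5,8] − [2,8] + [2,5],
  ∂[2,7,9] = [7,9] − [2,9] + [2,7].
This gives a 30×20 integer matrix of rank 20; reducing to Smith normal form yields diagonal entries (1,1,1,1,1,1,1,1,1,1,1,1,1,1,1,1,1,1,1,2).

Reading off H_k = ker ∂_k / im ∂_{k+1}:

  H_0: rank C_0 − rank ∂_1 = 10 − 9 = 1, and the invariant factors of ∂_1 are all 1, so H_0 = Z.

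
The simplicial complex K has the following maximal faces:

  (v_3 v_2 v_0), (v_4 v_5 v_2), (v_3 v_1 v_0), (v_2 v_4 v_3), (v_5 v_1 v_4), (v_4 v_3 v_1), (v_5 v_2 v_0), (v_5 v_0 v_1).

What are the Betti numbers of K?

Order the vertices as v_0 < v_1 < v_2 < v_3 < v_4 < v_5. Listing each simplex with vertices in this order, K has dimension 2 with simplices:

  0-simplices (6): [v_0], [v_1], [v_2], [v_3], [v_4], [v_5]
  1-simplices (12): [v_0,v_1], [v_0,v_2], [v_0,v_3], [v_0,v_5], [v_1,v_3], [v_1,v_4], [v_1,v_5], [v_2,v_3], [v_2,v_4], [v_2,v_5], [v_3,v_4], [v_4,v_5]
  2-simplices (8): [v_0,v_1,v_3], [v_0,v_1,v_5], [v_0,v_2,v_3], [v_0,v_2,v_5], [v_1,v_3,v_4], [v_1,v_4,v_5], [v_2,v_3,v_4], [v_2,v_4,v_5]

giving chain groups C_0 ≅ Z^6, C_1 ≅ Z^12, C_2 ≅ Z^8.

The boundary map ∂_1: C_1 → C_0 maps an edge to its endpoints' difference, ∂[p,q] = q − p. For instance
  ∂[v_4,v_5] = [v_5] − [v_4].
This gives a 6×12 integer matrix of rank 5; reducing to Smith normal form yields diagonal entries (1,1,1,1,1).

Boundary ∂_2: C_2 → C_1 acts by ∂[p,q,r] = [q,r] − [p,r] + [p,q]. For instance
  ∂[v_0,v_2,v_5] = [v_2,v_5] − [v_0,v_5] + [v_0,v_2],
  ∂[v_2,v_4,v_5] = [v_4,v_5] − [v_2,v_5] + [v_2,v_4].
This gives a 12×8 integer matrix of rank 7; reducing to Smith normal form yields diagonal entries (1,1,1,1,1,1,1).

From H_k ≅ ker(∂_k) / im(∂_{k+1}) we obtain:

  H_0: rank C_0 − rank ∂_1 = 6 − 5 = 1, and the invariant factors of ∂_1 are all 1, so H_0 ≅ Z.
  H_1: rank ker ∂_1 − rank ∂_2 = (12 − 5) − 7 = 0, and the invariant factors of ∂_2 are all 1, so H_1 ≅ 0.
  H_2: rank ker ∂_2 − rank ∂_3 = (8 − 7) − 0 = 1, and there is no ∂_3, so H_2 ≅ Z.

As a check, the Euler characteristic is 6 − 12 + 8 = 2, which agrees with 1 − 0 + 1 = 2.

Hence the Betti numbers are b_0 = 1, b_1 = 0, b_2 = 1.

b_0 = 1, b_1 = 0, b_2 = 1.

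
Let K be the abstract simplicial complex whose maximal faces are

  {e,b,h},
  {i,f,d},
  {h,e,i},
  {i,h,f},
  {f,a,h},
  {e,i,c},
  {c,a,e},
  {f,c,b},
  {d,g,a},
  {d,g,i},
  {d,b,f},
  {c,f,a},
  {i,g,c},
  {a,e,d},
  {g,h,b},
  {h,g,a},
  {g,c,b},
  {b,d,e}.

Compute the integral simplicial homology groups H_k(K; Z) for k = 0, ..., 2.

H_0 ≅ Z,  H_1 ≅ Z^2,  H_2 ≅ Z.

Order the vertices as a < b < c < d < e < f < g < h < i. Listing each simplex with vertices in this order, K has dimension 2 with simplices:

  0-simplices (9): a, b, c, d, e, f, g, h, i
  1-simplices (27): ac, ad, ae, af, ag, ah, bc, bd, be, bf, bg, bh, ce, cf, cg, ci, de, df, dg, di, eh, ei, fh, fi, gh, gi, hi
  2-simplices (18): ace, acf, ade, adg, afh, agh, bcf, bcg, bde, bdf, beh, bgh, cei, cgi, dfi, dgi, ehi, fhi

so the chain groups are C_0 ≅ Z^9, C_1 ≅ Z^27, C_2 ≅ Z^18.

Boundary ∂_1: C_1 → C_0 sends each edge [p,q] (with p < q) to q − p. For instance
  ∂ac = c − a.
This gives a 9×27 integer matrix of rank 8; reducing to Smith normal form yields diagonal entries (1,1,1,1,1,1,1,1).

Boundary ∂_2: C_2 → C_1 maps a triangle to the signed sum of its edges. For instance
  ∂adg = dg − ag + ad,
  ∂cei = ei − ci + ce.
This gives a 27×18 integer matrix of rank 17; reducing to Smith normal form yields diagonal entries (1,1,1,1,1,1,1,1,1,1,1,1,1,1,1,1,1).

Now H_k = ker ∂_k / im ∂_{k+1}, so:

  H_0: rank C_0 − rank ∂_1 = 9 − 8 = 1, and the invariant factors of ∂_1 are all 1, so H_0 ≅ Z.
  H_1: rank ker ∂_1 − rank ∂_2 = (27 − 8) − 17 = 2, and the invariant factors of ∂_2 are all 1, so H_1 ≅ Z^2.
  H_2: rank ker ∂_2 − rank ∂_3 = (18 − 17) − 0 = 1, and there is no ∂_3, so H_2 ≅ Z.

As a check, the Euler characteristic is 9 − 27 + 18 = 0, which agrees with 1 − 2 + 1 = 0.
(K is a triangulation of the torus T^2.)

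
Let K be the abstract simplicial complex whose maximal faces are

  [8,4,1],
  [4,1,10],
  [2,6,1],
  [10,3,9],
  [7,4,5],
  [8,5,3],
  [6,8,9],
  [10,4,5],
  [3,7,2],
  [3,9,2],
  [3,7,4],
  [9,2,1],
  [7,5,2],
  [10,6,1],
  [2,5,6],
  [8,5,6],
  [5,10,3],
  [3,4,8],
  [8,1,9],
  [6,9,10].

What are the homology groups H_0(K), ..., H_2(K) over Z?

Order the vertices as 1 < 2 < 3 < 4 < 5 < 6 < 7 < 8 < 9 < 10. Listing each simplex with vertices in this order, K has dimension 2 with simplices:

  0-simplices (10): [1], [2], [3], [4], [5], [6], [7], [8], [9], [10]
  1-simplices (30): (30 of them)
  2-simplices (20): (20 of them)

giving chain groups C_0 ≅ Z^10, C_1 ≅ Z^30, C_2 ≅ Z^20.

The boundary map ∂_1: C_1 → C_0 maps an edge to its endpoints' difference, ∂[p,q] = q − p. For instance
  ∂[6,10] = [10] − [6].
The resulting 10×30 matrix has rank 9, and its Smith normal form has invariant factors (1,1,1,1,1,1,1,1,1).

The boundary map ∂_2: C_2 → C_1 sends each 2-simplex [p,q,r] to [q,r] − [p,r] + [p,q]. For instance
  ∂[1,8,9] = [8,9] − [1,9] + [1,8],
  ∂[1,6,10] = [6,10] − [1,10] + [1,6].
As a 30×20 matrix over Z this has rank 20, with invariant factors (1,1,1,1,1,1,1,1,1,1,1,1,1,1,1,1,1,1,1,2).

Computing H_k = (kernel of ∂_k) / (image of ∂_{k+1}):

  H_0: rank C_0 − rank ∂_1 = 10 − 9 = 1, and the invariant factors of ∂_1 are all 1, so H_0 = Z.
  H_1: rank ker ∂_1 − rank ∂_2 = (30 − 9) − 20 = 1, and ∂_2 has invariant factor 2 > 1, so H_1 = Z ⊕ Z_2.
  H_2: rank ker ∂_2 − rank ∂_3 = (20 − 20) − 0 = 0, and there is no ∂_3, so H_2 = 0.

H_0 ≅ Z,  H_1 ≅ Z ⊕ Z_2,  H_2 = 0.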